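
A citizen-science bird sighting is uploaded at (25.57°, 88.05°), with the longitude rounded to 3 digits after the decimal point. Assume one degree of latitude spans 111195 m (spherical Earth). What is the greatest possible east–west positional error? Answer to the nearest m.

50 m

Rounding to 3 decimal places leaves the longitude within ±0.0005° of the true value.
Parallels shrink by cos φ, so at 25.57° a degree of longitude is 111195 × 0.9021 ≈ 100304 m.
Maximum E–W displacement: 0.0005 × 100304 = 50.1522 m.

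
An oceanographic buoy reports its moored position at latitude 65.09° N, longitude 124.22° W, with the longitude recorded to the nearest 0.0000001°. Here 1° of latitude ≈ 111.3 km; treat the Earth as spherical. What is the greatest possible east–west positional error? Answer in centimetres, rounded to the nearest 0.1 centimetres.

Rounding to 7 decimal places leaves the longitude within ±5e-08° of the true value.
One degree of longitude at 65.09° is 111300 × cos 65.09° ≈ 111300 × 0.4212 = 46878.9 m.
So at most 5e-08° × 46878.9 ≈ 0.00234395 m east–west.
That is 0.00234395 m = 0.23439 cm.

0.2 centimetres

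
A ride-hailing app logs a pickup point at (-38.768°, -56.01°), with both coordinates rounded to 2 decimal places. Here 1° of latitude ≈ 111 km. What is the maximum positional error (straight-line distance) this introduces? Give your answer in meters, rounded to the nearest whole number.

704 meters

Rounding to 2 decimal places leaves each coordinate within ±0.005° of the true value.
Latitude error → 0.005 × 111000 = 555 m along the meridian.
East–west component at 38.768°: 0.005° × 111000 × cos 38.768° ≈ 0.005 × 86545.3 ≈ 432.727 m.
Combining orthogonally: (555² + 432.727²)^½ ≈ 703.759 m.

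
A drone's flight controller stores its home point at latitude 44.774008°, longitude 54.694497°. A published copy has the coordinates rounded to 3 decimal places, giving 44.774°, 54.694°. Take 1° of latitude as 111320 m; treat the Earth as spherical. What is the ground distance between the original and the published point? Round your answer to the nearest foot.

129 feet

The latitude changed by +0.000008° and the longitude by +0.000497°.
North–south shift: 0.000008 × 111320 = 0.89056 m.
E–W at 44.774°: 0.000497° × 111320 × cos 44.774° = 0.000497 × 111320 × 0.7099 ≈ 39.2754 m.
Distance: √(0.89056² + 39.2754²) ≈ 39.2855 m.
In feet: 39.2855 m ÷ 0.3048 ≈ 128.89 ft.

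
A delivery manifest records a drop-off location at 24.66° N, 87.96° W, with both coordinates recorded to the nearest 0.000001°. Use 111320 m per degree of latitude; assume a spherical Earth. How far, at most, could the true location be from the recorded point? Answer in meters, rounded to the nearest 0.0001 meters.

Rounding to 6 decimal places leaves each coordinate within ±5e-07° of the true value.
N–S: 5e-07° × 111320 m/° = 0.05566 m.
East–west component at 24.66°: 5e-07° × 111320 × cos 24.66° ≈ 5e-07 × 101168 ≈ 0.0505838 m.
The two errors are perpendicular, so the maximum displacement is √(0.05566² + 0.0505838²) ≈ 0.0752114 m.

0.0752 meters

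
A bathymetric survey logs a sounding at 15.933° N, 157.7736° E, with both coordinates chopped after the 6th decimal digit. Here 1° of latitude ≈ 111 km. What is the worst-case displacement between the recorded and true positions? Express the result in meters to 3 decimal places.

Truncating at 6 decimal places can drop up to a full unit in the last place, so each coordinate may be off by as much as 1e-06°.
N–S: 1e-06° × 111000 m/° = 0.111 m.
E–W at 15.933°: 1e-06° × 111000 × cos 15.933° = 1e-06 × 111000 × 0.9616 ≈ 0.106736 m.
Combining orthogonally: (0.111² + 0.106736²)^½ ≈ 0.153992 m.

0.154 meters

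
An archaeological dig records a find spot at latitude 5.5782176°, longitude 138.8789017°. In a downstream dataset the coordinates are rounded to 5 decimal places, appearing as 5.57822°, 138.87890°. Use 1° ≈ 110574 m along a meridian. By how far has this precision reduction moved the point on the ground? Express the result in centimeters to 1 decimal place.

The latitude changed by -0.0000024° and the longitude by +0.0000017°.
North–south shift: -0.0000024 × 110574 = -0.265378 m.
East–west at this latitude: 0.0000017° × 110574 × cos 5.57822° ≈ 0.0000017 × 110050 = 0.187086 m.
Combined displacement = (0.265378² + 0.187086²)^½ ≈ 0.324694 m.
That is 0.324694 m = 32.469 cm.

32.5 centimeters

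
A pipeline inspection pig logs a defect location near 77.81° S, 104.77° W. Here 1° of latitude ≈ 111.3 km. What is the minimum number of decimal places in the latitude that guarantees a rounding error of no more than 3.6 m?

One degree of latitude covers 111300 m.
With N decimal places the half-ulp bound is 0.5·10⁻ᴺ°, or 0.5·10⁻ᴺ × 111300 m on the ground.
Setting 55650 × 10⁻ᴺ ≤ 3.6 gives 10ᴺ ≥ 1.546e+04, i.e. N ≥ 4.19.
So 5 decimal places suffice (0.556 m); 4 would allow up to 5.57 m.

5 decimal places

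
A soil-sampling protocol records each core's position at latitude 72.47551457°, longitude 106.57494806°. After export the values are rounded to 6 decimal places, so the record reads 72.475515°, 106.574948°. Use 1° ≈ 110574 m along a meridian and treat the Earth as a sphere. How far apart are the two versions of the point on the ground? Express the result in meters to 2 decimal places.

Δlat = 72.47551457 − 72.475515 = -0.00000043°; Δlon = 106.57494806 − 106.574948 = +0.00000006°.
North–south shift: -0.00000043 × 110574 = -0.0475468 m.
E–W at 72.4755°: 0.00000006° × 110574 × cos 72.4755° = 0.00000006 × 110574 × 0.3011 ≈ 0.00199772 m.
Hypotenuse of the two orthogonal shifts: √(0.0475468² + 0.00199772²) = 0.0475888 m.

0.05 meters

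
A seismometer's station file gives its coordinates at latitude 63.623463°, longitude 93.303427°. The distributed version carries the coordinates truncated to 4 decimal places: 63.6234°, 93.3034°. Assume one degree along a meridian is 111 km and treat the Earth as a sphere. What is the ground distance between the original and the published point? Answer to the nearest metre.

The latitude changed by +0.000063° and the longitude by +0.000027°.
North–south shift: 0.000063 × 111000 = 6.993 m.
E–W at 63.6234°: 0.000027° × 111000 × cos 63.6234° = 0.000027 × 111000 × 0.4443 ≈ 1.33148 m.
Combined displacement = (6.993² + 1.33148²)^½ ≈ 7.11863 m.

7 metres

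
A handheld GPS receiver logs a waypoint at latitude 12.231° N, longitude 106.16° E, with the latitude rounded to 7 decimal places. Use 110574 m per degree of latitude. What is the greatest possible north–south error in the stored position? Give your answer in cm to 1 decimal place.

0.6 cm

Rounding to 7 decimal places leaves the latitude within ±5e-08° of the true value.
North–south distance: 5e-08° × 110574 m/° = 0.0055287 m.
That is 0.0055287 m = 0.55287 cm.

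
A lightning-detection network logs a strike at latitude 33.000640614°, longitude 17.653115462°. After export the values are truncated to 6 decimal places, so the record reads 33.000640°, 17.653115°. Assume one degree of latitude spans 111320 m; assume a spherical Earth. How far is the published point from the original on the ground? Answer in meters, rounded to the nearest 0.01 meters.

Δlat = 33.000640614 − 33.000640 = +0.000000614°; Δlon = 17.653115462 − 17.653115 = +0.000000462°.
N–S: 0.000000614° × 111320 m/° = 0.0683505 m.
E–W at 33.0006°: 0.000000462° × 111320 × cos 33.0006° = 0.000000462 × 111320 × 0.8387 ≈ 0.0431324 m.
Hypotenuse of the two orthogonal shifts: √(0.0683505² + 0.0431324²) = 0.080822 m.

0.08 meters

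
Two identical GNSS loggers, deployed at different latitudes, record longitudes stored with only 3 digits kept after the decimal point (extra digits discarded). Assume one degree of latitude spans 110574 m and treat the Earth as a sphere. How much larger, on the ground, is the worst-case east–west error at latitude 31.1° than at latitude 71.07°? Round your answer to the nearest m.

59 m

Truncating at 3 decimal places can drop up to a full unit in the last place, so the longitude may be off by as much as 0.001°.
At 31.1°: 0.001° × 110574 × cos 31.1° = 0.001 × 110574 × 0.8563 ≈ 94.681 m.
Error at 71.07° = 0.001° × 110574 × cos 71.07° ≈ 110.57 × 0.3244 = 35.872 m.
Difference: 94.681 − 35.872 = 58.809 m.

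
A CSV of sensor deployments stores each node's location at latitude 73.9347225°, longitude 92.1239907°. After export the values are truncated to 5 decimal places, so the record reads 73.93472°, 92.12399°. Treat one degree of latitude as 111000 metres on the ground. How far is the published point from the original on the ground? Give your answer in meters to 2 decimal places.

0.28 meters

The latitude changed by +0.0000025° and the longitude by +0.0000007°.
North–south shift: 0.0000025 × 111000 = 0.2775 m.
E–W at 73.9347°: 0.0000007° × 111000 × cos 73.9347° = 0.0000007 × 111000 × 0.2767 ≈ 0.0215021 m.
Hypotenuse of the two orthogonal shifts: √(0.2775² + 0.0215021²) = 0.278332 m.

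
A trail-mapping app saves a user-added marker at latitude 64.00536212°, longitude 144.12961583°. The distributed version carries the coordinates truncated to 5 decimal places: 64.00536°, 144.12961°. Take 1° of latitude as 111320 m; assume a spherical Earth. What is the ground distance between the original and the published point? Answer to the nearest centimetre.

37 centimetres

The latitude changed by +0.00000212° and the longitude by +0.00000583°.
N–S: 0.00000212° × 111320 m/° = 0.235998 m.
E–W at 64.0054°: 0.00000583° × 111320 × cos 64.0054° = 0.00000583 × 111320 × 0.4383 ≈ 0.284446 m.
Combined displacement = (0.235998² + 0.284446²)^½ ≈ 0.369601 m.
That is 0.369601 m = 36.96 cm.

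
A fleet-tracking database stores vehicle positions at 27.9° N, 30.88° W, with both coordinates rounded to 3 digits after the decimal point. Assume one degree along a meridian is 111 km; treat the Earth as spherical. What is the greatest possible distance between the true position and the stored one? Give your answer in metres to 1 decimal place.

Rounding to 3 decimal places leaves each coordinate within ±0.0005° of the true value.
North–south component: 0.0005° × 111000 = 55.5 m.
E–W at 27.9°: 0.0005° × 111000 × cos 27.9° = 0.0005 × 111000 × 0.8838 ≈ 49.049 m.
Worst case both components are at the extreme and orthogonal: √(55.5² + 49.049²) ≈ 74.0679 m.

74.1 metres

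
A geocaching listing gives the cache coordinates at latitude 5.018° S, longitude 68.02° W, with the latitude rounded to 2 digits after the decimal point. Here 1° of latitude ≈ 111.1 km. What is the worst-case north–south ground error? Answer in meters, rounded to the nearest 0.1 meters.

Rounding to 2 decimal places leaves the latitude within ±0.005° of the true value.
North–south distance: 0.005° × 111100 m/° = 555.5 m.

555.5 meters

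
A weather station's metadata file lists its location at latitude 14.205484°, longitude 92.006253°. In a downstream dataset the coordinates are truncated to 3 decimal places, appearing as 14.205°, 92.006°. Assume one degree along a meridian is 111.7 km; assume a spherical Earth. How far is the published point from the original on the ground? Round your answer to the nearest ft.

199 ft

Δlat = 14.205484 − 14.205 = +0.000484°; Δlon = 92.006253 − 92.006 = +0.000253°.
N–S: 0.000484° × 111700 m/° = 54.0628 m.
E–W at 14.205°: 0.000253° × 111700 × cos 14.205° = 0.000253 × 111700 × 0.9694 ≈ 27.396 m.
Distance: √(54.0628² + 27.396²) ≈ 60.608 m.
Converting: 60.608 m × 3.2808 ft/m ≈ 198.85 ft.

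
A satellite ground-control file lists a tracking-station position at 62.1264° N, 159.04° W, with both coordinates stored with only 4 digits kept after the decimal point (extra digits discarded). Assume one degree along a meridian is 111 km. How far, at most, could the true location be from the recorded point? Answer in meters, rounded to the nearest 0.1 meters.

12.3 meters

Truncating at 4 decimal places can drop up to a full unit in the last place, so each coordinate may be off by as much as 0.0001°.
Latitude error → 0.0001 × 111000 = 11.1 m along the meridian.
East–west component at 62.1264°: 0.0001° × 111000 × cos 62.1264° ≈ 0.0001 × 51895 ≈ 5.1895 m.
Worst case both components are at the extreme and orthogonal: √(11.1² + 5.1895²) ≈ 12.2532 m.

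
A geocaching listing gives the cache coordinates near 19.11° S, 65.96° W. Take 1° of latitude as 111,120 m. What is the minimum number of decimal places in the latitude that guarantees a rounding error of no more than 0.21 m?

One degree of latitude covers 111120 m.
N decimal places → at most half a unit in the last place, 0.5 × 10⁻ᴺ° = 111120/2 × 10⁻ᴺ m.
Need 0.5 × 111120 × 10⁻ᴺ ≤ 0.21 → 10⁻ᴺ ≤ 3.780e-06, so N ≥ 5.42.
N = 5 would give 0.556 m (too coarse); N = 6 gives 0.0556 m ≤ 0.21 m.

6 decimal places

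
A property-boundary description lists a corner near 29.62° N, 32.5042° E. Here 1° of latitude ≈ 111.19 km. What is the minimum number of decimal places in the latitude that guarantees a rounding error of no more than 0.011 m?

7 decimal places

One degree of latitude covers 111190 m.
With N decimal places the half-ulp bound is 0.5·10⁻ᴺ°, or 0.5·10⁻ᴺ × 111190 m on the ground.
Need 0.5 × 111190 × 10⁻ᴺ ≤ 0.011 → 10⁻ᴺ ≤ 1.979e-07, so N ≥ 6.70.
At 6 places the error can reach 0.0556 m, but 7 places keeps it to 0.00556 m.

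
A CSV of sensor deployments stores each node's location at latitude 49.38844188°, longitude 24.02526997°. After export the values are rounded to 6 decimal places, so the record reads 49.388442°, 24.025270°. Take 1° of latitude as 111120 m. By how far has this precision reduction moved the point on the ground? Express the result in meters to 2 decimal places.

The latitude changed by -0.00000012° and the longitude by -0.00000003°.
North–south shift: -0.00000012 × 111120 = -0.0133344 m.
East–west at this latitude: -0.00000003° × 111120 × cos 49.3884° ≈ -0.00000003 × 72331 = -0.00216993 m.
Hypotenuse of the two orthogonal shifts: √(0.0133344² + 0.00216993²) = 0.0135098 m.

0.01 meters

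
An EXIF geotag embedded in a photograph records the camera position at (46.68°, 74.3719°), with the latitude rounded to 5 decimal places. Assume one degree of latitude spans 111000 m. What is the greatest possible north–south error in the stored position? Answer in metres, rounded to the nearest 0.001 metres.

0.555 metres

Rounding to 5 decimal places leaves the latitude within ±5e-06° of the true value.
So the N–S error is at most 5e-06 × 111000 = 0.555 m.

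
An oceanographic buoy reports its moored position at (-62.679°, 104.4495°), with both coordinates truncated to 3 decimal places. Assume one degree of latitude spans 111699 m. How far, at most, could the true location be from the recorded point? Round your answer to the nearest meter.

123 meters

Truncating at 3 decimal places can drop up to a full unit in the last place, so each coordinate may be off by as much as 0.001°.
Latitude error → 0.001 × 111699 = 111.699 m along the meridian.
East–west component at 62.679°: 0.001° × 111699 × cos 62.679° ≈ 0.001 × 51267.1 ≈ 51.2671 m.
Worst case both components are at the extreme and orthogonal: √(111.699² + 51.2671²) ≈ 122.902 m.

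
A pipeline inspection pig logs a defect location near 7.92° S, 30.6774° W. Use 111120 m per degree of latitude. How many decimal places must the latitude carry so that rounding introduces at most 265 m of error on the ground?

One degree of latitude covers 111120 m.
N decimal places → at most half a unit in the last place, 0.5 × 10⁻ᴺ° = 111120/2 × 10⁻ᴺ m.
Setting 55560 × 10⁻ᴺ ≤ 265 gives 10ᴺ ≥ 209.7, i.e. N ≥ 2.32.
At 2 places the error can reach 556 m, but 3 places keeps it to 55.6 m.

3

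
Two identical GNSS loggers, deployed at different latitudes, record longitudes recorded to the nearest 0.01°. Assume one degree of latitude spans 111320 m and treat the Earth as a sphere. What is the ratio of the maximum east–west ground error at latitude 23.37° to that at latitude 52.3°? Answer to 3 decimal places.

Rounding to 2 decimal places leaves the longitude within ±0.005° of the true value.
Error at 23.37° = 0.005° × 111320 × cos 23.37° ≈ 556.6 × 0.9180 = 510.94 m.
At 52.3°: 0.005° × 111320 × cos 52.3° = 0.005 × 111320 × 0.6115 ≈ 340.38 m.
Ratio: 510.94 / 340.38 = cos 23.37° / cos 52.3° ≈ 1.5011.

1.501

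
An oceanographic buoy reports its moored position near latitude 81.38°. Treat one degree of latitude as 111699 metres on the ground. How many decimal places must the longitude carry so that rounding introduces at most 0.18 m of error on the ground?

5 decimal places

At 81.38° one degree of longitude covers 111699 × cos 81.38° ≈ 111699 × 0.1499 ≈ 16741.5 m.
N decimal places → at most half a unit in the last place, 0.5 × 10⁻ᴺ° = 16741.5/2 × 10⁻ᴺ m.
Need 0.5 × 16741.5 × 10⁻ᴺ ≤ 0.18 → 10⁻ᴺ ≤ 2.150e-05, so N ≥ 4.67.
At 4 places the error can reach 0.837 m, but 5 places keeps it to 0.0837 m.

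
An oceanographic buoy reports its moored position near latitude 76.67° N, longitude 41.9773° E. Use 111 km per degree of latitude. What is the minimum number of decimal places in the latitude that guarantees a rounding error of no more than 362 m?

3 decimal places

One degree of latitude covers 111000 m.
N decimal places → at most half a unit in the last place, 0.5 × 10⁻ᴺ° = 111000/2 × 10⁻ᴺ m.
Setting 55500 × 10⁻ᴺ ≤ 362 gives 10ᴺ ≥ 153.3, i.e. N ≥ 2.19.
At 2 places the error can reach 555 m, but 3 places keeps it to 55.5 m.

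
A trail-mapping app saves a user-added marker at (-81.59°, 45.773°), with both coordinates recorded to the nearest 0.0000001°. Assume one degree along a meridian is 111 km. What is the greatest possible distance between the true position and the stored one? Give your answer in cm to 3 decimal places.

0.561 cm

Rounding to 7 decimal places leaves each coordinate within ±5e-08° of the true value.
Latitude error → 5e-08 × 111000 = 0.00555 m along the meridian.
East–west component at 81.59°: 5e-08° × 111000 × cos 81.59° ≈ 5e-08 × 16234.4 ≈ 0.000811719 m.
The two errors are perpendicular, so the maximum displacement is √(0.00555² + 0.000811719²) ≈ 0.00560905 m.
That is 0.00560905 m = 0.5609 cm.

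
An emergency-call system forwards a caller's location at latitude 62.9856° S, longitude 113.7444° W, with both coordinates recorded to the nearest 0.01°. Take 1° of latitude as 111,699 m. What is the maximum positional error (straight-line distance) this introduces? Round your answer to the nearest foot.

2012 feet

Rounding to 2 decimal places leaves each coordinate within ±0.005° of the true value.
North–south component: 0.005° × 111699 = 558.495 m.
E–W at 62.9856°: 0.005° × 111699 × cos 62.9856° = 0.005 × 111699 × 0.4542 ≈ 253.676 m.
The two errors are perpendicular, so the maximum displacement is √(558.495² + 253.676²) ≈ 613.407 m.
Converting: 613.407 m × 3.2808 ft/m ≈ 2012.5 ft.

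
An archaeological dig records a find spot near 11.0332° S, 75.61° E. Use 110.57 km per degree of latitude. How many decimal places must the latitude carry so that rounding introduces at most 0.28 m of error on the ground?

6 decimal places

One degree of latitude covers 110570 m.
Rounding to N decimal places gives at most 0.5 × 10⁻ᴺ degrees of error, i.e. 0.5 × 10⁻ᴺ × 110570 m.
Setting 55285 × 10⁻ᴺ ≤ 0.28 gives 10ᴺ ≥ 1.974e+05, i.e. N ≥ 5.30.
At 5 places the error can reach 0.553 m, but 6 places keeps it to 0.0553 m.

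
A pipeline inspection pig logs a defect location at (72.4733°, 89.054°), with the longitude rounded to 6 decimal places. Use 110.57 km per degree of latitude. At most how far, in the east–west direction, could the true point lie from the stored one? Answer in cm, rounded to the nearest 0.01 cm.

1.66 cm

Rounding to 6 decimal places leaves the longitude within ±5e-07° of the true value.
Parallels shrink by cos φ, so at 72.4733° a degree of longitude is 110570 × 0.3012 ≈ 33298.2 m.
East–west error: 5e-07° × 33298.2 m/° ≈ 0.0166491 m.
That is 0.0166491 m = 1.6649 cm.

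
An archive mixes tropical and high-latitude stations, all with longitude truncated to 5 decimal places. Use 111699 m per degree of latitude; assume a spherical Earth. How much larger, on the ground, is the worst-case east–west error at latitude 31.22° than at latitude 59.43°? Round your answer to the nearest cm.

Truncating at 5 decimal places can drop up to a full unit in the last place, so the longitude may be off by as much as 1e-05°.
At 31.22°: 1e-05° × 111699 × cos 31.22° = 1e-05 × 111699 × 0.8552 ≈ 0.95523 m.
Error at 59.43° = 1e-05° × 111699 × cos 59.43° ≈ 1.117 × 0.5086 = 0.56809 m.
So the lower-latitude error exceeds the higher by 0.95523 − 0.56809 = 0.38714 m.
That is 0.387141 m = 38.714 cm.

39 cm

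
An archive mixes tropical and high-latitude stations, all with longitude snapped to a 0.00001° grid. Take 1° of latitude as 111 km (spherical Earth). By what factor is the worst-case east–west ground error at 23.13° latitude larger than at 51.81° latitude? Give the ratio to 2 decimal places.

With a 0.00001° grid the true value lies within half a step, ±0.00001°/2 = ±5e-06°, of the stored one.
Error at 23.13° = 5e-06° × 111000 × cos 23.13° ≈ 0.555 × 0.9196 = 0.51039 m.
At 51.81°: 5e-06° × 111000 × cos 51.81° = 5e-06 × 111000 × 0.6183 ≈ 0.34314 m.
Ratio: 0.51039 / 0.34314 = cos 23.13° / cos 51.81° ≈ 1.4874.

1.49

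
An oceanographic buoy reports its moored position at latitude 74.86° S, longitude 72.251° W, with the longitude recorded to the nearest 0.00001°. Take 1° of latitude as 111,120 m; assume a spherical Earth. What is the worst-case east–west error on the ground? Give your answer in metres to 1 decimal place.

Rounding to 5 decimal places leaves the longitude within ±5e-06° of the true value.
Parallels shrink by cos φ, so at 74.86° a degree of longitude is 111120 × 0.2612 ≈ 29022.2 m.
Maximum E–W displacement: 5e-06 × 29022.2 = 0.145111 m.

0.1 metres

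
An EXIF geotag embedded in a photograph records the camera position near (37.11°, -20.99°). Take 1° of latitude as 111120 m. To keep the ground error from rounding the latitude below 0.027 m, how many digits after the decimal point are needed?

One degree of latitude covers 111120 m.
With N decimal places the half-ulp bound is 0.5·10⁻ᴺ°, or 0.5·10⁻ᴺ × 111120 m on the ground.
Need 0.5 × 111120 × 10⁻ᴺ ≤ 0.027 → 10⁻ᴺ ≤ 4.860e-07, so N ≥ 6.31.
N = 6 would give 0.0556 m (too coarse); N = 7 gives 0.00556 m ≤ 0.027 m.

7 decimal places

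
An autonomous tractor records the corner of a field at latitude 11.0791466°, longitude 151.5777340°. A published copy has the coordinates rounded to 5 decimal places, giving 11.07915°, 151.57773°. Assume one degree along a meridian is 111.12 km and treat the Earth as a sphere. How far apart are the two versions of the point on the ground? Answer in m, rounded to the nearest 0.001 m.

0.577 m

Δlat = 11.0791466 − 11.07915 = -0.0000034°; Δlon = 151.5777340 − 151.57773 = +0.0000040°.
North–south shift: -0.0000034 × 111120 = -0.377808 m.
E–W at 11.0792°: 0.0000040° × 111120 × cos 11.0792° = 0.0000040 × 111120 × 0.9814 ≈ 0.436196 m.
Combined displacement = (0.377808² + 0.436196²)^½ ≈ 0.577067 m.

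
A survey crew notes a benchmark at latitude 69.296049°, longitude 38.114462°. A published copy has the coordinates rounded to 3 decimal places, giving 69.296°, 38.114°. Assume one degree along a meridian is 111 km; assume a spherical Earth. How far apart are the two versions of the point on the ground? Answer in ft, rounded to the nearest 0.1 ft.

Δlat = 69.296049 − 69.296 = +0.000049°; Δlon = 38.114462 − 38.114 = +0.000462°.
N–S: 0.000049° × 111000 m/° = 5.439 m.
East–west at this latitude: 0.000462° × 111000 × cos 69.296° ≈ 0.000462 × 39243 = 18.1302 m.
Combined displacement = (5.439² + 18.1302²)^½ ≈ 18.9285 m.
In feet: 18.9285 m ÷ 0.3048 ≈ 62.101 ft.

62.1 ft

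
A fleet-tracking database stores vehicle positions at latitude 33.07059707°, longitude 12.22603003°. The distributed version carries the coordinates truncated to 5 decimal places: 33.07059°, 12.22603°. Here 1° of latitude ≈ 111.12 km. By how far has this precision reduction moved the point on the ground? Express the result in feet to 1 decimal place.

2.6 feet

Δlat = 33.07059707 − 33.07059 = +0.00000707°; Δlon = 12.22603003 − 12.22603 = +0.00000003°.
North–south shift: 0.00000707 × 111120 = 0.785618 m.
East–west at this latitude: 0.00000003° × 111120 × cos 33.0706° ≈ 0.00000003 × 93118.4 = 0.00279355 m.
Combined displacement = (0.785618² + 0.00279355²)^½ ≈ 0.785623 m.
In feet: 0.785623 m ÷ 0.3048 ≈ 2.5775 ft.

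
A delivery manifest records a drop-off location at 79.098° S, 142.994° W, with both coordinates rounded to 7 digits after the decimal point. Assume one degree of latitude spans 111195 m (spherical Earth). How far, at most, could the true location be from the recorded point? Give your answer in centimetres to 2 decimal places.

Rounding to 7 decimal places leaves each coordinate within ±5e-08° of the true value.
North–south component: 5e-08° × 111195 = 0.00555975 m.
E–W at 79.098°: 5e-08° × 111195 × cos 79.098° = 5e-08 × 111195 × 0.1891 ≈ 0.00105151 m.
Worst case both components are at the extreme and orthogonal: √(0.00555975² + 0.00105151²) ≈ 0.00565831 m.
That is 0.00565831 m = 0.56583 cm.

0.57 centimetres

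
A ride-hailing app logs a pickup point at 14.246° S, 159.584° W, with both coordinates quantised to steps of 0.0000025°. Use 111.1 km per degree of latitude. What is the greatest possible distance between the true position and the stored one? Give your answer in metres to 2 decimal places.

With a 0.0000025° grid the true value lies within half a step, ±0.0000025°/2 = ±1.25e-06°, of the stored one.
Latitude error → 1.25e-06 × 111100 = 0.138875 m along the meridian.
E–W at 14.246°: 1.25e-06° × 111100 × cos 14.246° = 1.25e-06 × 111100 × 0.9692 ≈ 0.134604 m.
Combining orthogonally: (0.138875² + 0.134604²)^½ ≈ 0.193403 m.

0.19 metres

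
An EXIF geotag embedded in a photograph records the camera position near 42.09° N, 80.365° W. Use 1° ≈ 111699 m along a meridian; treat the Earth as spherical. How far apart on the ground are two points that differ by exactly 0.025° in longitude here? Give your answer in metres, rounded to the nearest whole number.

2072 metres

0.025° of longitude at 42.09° is 0.025 × 111699 × cos 42.09° ≈ 0.025 × 82891 = 2072.28 m.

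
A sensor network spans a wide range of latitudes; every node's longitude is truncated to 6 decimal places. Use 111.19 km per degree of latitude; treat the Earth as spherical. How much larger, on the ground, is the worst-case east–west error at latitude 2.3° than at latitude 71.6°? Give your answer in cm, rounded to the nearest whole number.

8 cm

Truncating at 6 decimal places can drop up to a full unit in the last place, so the longitude may be off by as much as 1e-06°.
Error at 2.3° = 1e-06° × 111190 × cos 2.3° ≈ 0.11119 × 0.9992 = 0.1111 m.
At 71.6°: 1e-06° × 111190 × cos 71.6° = 1e-06 × 111190 × 0.3156 ≈ 0.035097 m.
Difference: 0.1111 − 0.035097 = 0.076003 m.
That is 0.0760034 m = 7.6003 cm.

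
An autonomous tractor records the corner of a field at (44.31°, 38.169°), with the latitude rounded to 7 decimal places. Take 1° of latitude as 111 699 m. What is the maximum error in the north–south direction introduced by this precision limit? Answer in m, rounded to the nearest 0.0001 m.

0.0056 m

Rounding to 7 decimal places leaves the latitude within ±5e-08° of the true value.
Along the meridian that is 5e-08° × 111699 m/° = 0.00558495 m.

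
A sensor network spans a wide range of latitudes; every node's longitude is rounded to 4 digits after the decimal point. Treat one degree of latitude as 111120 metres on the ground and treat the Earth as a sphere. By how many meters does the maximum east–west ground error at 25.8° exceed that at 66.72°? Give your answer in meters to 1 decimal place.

Rounding to 4 decimal places leaves the longitude within ±5e-05° of the true value.
At 25.8°: 5e-05° × 111120 × cos 25.8° = 5e-05 × 111120 × 0.9003 ≈ 5.0022 m.
Error at 66.72° = 5e-05° × 111120 × cos 66.72° ≈ 5.556 × 0.3952 = 2.1959 m.
So the lower-latitude error exceeds the higher by 5.0022 − 2.1959 = 2.8063 m.

2.8 meters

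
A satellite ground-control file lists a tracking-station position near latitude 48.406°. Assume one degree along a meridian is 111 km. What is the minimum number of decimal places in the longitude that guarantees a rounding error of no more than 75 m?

3 decimal places

At 48.406° one degree of longitude covers 111000 × cos 48.406° ≈ 111000 × 0.6638 ≈ 73687.1 m.
Rounding to N decimal places gives at most 0.5 × 10⁻ᴺ degrees of error, i.e. 0.5 × 10⁻ᴺ × 73687.1 m.
Setting 36843.6 × 10⁻ᴺ ≤ 75 gives 10ᴺ ≥ 491.2, i.e. N ≥ 2.69.
So 3 decimal places suffice (36.8 m); 2 would allow up to 368 m.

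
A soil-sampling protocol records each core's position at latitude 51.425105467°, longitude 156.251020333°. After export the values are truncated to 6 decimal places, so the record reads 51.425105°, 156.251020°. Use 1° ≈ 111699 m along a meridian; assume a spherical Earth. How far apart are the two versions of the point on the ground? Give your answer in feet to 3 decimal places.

0.187 feet

Δlat = 51.425105467 − 51.425105 = +0.000000467°; Δlon = 156.251020333 − 156.251020 = +0.000000333°.
North–south shift: 0.000000467 × 111699 = 0.0521634 m.
East–west at this latitude: 0.000000333° × 111699 × cos 51.4251° ≈ 0.000000333 × 69648.5 = 0.0231929 m.
Distance: √(0.0521634² + 0.0231929²) ≈ 0.0570871 m.
In feet: 0.0570871 m ÷ 0.3048 ≈ 0.18729 ft.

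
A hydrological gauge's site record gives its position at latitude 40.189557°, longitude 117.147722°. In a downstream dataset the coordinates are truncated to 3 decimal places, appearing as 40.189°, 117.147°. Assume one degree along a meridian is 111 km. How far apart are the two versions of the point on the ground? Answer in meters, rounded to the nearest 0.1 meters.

87.0 meters

The latitude changed by +0.000557° and the longitude by +0.000722°.
N–S: 0.000557° × 111000 m/° = 61.827 m.
E–W at 40.189°: 0.000722° × 111000 × cos 40.189° = 0.000722 × 111000 × 0.7639 ≈ 61.2221 m.
Distance: √(61.827² + 61.2221²) ≈ 87.0099 m.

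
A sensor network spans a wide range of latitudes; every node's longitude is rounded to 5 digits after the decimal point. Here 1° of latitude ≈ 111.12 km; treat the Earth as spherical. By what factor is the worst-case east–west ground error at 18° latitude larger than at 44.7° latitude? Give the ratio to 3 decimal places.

1.338

Rounding to 5 decimal places leaves the longitude within ±5e-06° of the true value.
At 18°: 5e-06° × 111120 × cos 18° = 5e-06 × 111120 × 0.9511 ≈ 0.52841 m.
Error at 44.7° = 5e-06° × 111120 × cos 44.7° ≈ 0.5556 × 0.7108 = 0.39492 m.
The ratio reduces to cos 18° / cos 44.7° = 0.9511/0.7108 ≈ 1.3380.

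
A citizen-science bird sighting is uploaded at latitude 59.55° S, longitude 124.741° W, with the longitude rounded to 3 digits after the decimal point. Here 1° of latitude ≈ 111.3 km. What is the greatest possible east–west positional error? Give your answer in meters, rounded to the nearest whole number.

28 meters

Rounding to 3 decimal places leaves the longitude within ±0.0005° of the true value.
One degree of longitude at 59.55° is 111300 × cos 59.55° ≈ 111300 × 0.5068 = 56405.3 m.
East–west error: 0.0005° × 56405.3 m/° ≈ 28.2027 m.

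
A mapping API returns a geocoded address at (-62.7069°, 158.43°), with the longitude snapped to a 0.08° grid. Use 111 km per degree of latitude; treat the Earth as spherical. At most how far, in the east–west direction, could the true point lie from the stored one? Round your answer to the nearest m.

2036 m

With a 0.08° grid the true value lies within half a step, ±0.08°/2 = ±0.04°, of the stored one.
Parallels shrink by cos φ, so at 62.7069° a degree of longitude is 111000 × 0.4585 ≈ 50898.2 m.
So at most 0.04° × 50898.2 ≈ 2035.93 m east–west.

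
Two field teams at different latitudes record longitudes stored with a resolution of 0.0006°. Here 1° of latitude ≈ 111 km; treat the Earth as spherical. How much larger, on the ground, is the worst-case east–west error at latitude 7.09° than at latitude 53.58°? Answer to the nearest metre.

With a 0.0006° grid the true value lies within half a step, ±0.0006°/2 = ±0.0003°, of the stored one.
Error at 7.09° = 0.0003° × 111000 × cos 7.09° ≈ 33.3 × 0.9924 = 33.045 m.
Error at 53.58° = 0.0003° × 111000 × cos 53.58° ≈ 33.3 × 0.5937 = 19.77 m.
So the lower-latitude error exceeds the higher by 33.045 − 19.77 = 13.275 m.

13 metres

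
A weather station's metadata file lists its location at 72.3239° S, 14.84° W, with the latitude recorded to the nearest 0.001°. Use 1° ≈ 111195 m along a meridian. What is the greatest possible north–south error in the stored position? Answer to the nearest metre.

56 metres

Rounding to 3 decimal places leaves the latitude within ±0.0005° of the true value.
North–south distance: 0.0005° × 111195 m/° = 55.5975 m.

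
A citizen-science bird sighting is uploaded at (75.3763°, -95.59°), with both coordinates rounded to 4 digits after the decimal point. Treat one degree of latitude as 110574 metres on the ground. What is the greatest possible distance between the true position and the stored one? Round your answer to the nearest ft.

Rounding to 4 decimal places leaves each coordinate within ±5e-05° of the true value.
North–south component: 5e-05° × 110574 = 5.5287 m.
East–west component at 75.3763°: 5e-05° × 110574 × cos 75.3763° ≈ 5e-05 × 27916.6 ≈ 1.39583 m.
Combining orthogonally: (5.5287² + 1.39583²)^½ ≈ 5.70218 m.
In feet: 5.70218 m ÷ 0.3048 ≈ 18.708 ft.

19 ft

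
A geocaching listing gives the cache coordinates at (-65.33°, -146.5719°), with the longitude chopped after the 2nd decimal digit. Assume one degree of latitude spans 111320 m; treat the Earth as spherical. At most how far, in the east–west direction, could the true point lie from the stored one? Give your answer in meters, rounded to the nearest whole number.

465 meters

Truncating at 2 decimal places can drop up to a full unit in the last place, so the longitude may be off by as much as 0.01°.
Parallels shrink by cos φ, so at 65.33° a degree of longitude is 111320 × 0.4174 ≈ 46464 m.
So at most 0.01° × 46464 ≈ 464.64 m east–west.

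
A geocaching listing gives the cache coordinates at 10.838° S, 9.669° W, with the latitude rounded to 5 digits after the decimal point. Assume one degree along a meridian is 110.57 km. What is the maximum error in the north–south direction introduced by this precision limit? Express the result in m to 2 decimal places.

Rounding to 5 decimal places leaves the latitude within ±5e-06° of the true value.
Along the meridian that is 5e-06° × 110570 m/° = 0.55285 m.

0.55 m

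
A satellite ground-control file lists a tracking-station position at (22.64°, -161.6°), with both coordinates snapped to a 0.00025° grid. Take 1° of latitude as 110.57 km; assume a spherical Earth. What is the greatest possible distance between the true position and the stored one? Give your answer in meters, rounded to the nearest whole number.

With a 0.00025° grid the true value lies within half a step, ±0.00025°/2 = ±0.000125°, of the stored one.
Latitude error → 0.000125 × 110570 = 13.8213 m along the meridian.
Longitude error → 0.000125 × 110570 × cos 22.64° = 0.000125 × 110570 × 0.9229 ≈ 12.7562 m.
Worst case both components are at the extreme and orthogonal: √(13.8213² + 12.7562²) ≈ 18.8082 m.

19 meters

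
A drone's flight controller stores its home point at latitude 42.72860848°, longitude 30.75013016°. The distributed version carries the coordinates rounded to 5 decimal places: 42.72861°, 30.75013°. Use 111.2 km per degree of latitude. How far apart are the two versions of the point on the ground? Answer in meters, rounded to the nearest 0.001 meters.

0.170 meters

The latitude changed by -0.00000152° and the longitude by +0.00000016°.
N–S: -0.00000152° × 111200 m/° = -0.169024 m.
E–W at 42.7286°: 0.00000016° × 111200 × cos 42.7286° = 0.00000016 × 111200 × 0.7346 ≈ 0.0130696 m.
Hypotenuse of the two orthogonal shifts: √(0.169024² + 0.0130696²) = 0.169529 m.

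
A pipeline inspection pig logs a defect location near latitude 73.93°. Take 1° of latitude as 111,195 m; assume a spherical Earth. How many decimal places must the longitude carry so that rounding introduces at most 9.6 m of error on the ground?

4

At 73.93° one degree of longitude covers 111195 × cos 73.93° ≈ 111195 × 0.2768 ≈ 30780.1 m.
N decimal places → at most half a unit in the last place, 0.5 × 10⁻ᴺ° = 30780.1/2 × 10⁻ᴺ m.
Need 0.5 × 30780.1 × 10⁻ᴺ ≤ 9.6 → 10⁻ᴺ ≤ 6.238e-04, so N ≥ 3.20.
N = 3 would give 15.4 m (too coarse); N = 4 gives 1.54 m ≤ 9.6 m.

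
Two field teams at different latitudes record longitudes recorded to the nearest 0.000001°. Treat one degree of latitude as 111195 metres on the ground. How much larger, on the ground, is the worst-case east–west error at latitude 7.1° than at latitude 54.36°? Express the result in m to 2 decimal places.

Rounding to 6 decimal places leaves the longitude within ±5e-07° of the true value.
Error at 7.1° = 5e-07° × 111195 × cos 7.1° ≈ 0.055597 × 0.9923 = 0.055171 m.
At 54.36°: 5e-07° × 111195 × cos 54.36° = 5e-07 × 111195 × 0.5827 ≈ 0.032396 m.
So the lower-latitude error exceeds the higher by 0.055171 − 0.032396 = 0.022775 m.

0.02 m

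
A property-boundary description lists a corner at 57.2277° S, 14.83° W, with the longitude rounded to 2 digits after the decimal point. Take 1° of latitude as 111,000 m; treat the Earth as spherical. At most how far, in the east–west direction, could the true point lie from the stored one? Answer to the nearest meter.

300 meters

Rounding to 2 decimal places leaves the longitude within ±0.005° of the true value.
Parallels shrink by cos φ, so at 57.2277° a degree of longitude is 111000 × 0.5413 ≈ 60084.5 m.
East–west error: 0.005° × 60084.5 m/° ≈ 300.422 m.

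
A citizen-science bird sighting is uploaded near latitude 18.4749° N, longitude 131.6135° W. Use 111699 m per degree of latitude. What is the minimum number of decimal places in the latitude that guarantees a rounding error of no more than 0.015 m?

One degree of latitude covers 111699 m.
N decimal places → at most half a unit in the last place, 0.5 × 10⁻ᴺ° = 111699/2 × 10⁻ᴺ m.
Need 0.5 × 111699 × 10⁻ᴺ ≤ 0.015 → 10⁻ᴺ ≤ 2.686e-07, so N ≥ 6.57.
N = 6 would give 0.0558 m (too coarse); N = 7 gives 0.00558 m ≤ 0.015 m.

7 decimal places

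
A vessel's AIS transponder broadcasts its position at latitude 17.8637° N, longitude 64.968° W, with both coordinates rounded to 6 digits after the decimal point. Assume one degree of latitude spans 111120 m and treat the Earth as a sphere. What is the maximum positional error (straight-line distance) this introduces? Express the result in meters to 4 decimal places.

Rounding to 6 decimal places leaves each coordinate within ±5e-07° of the true value.
Latitude error → 5e-07 × 111120 = 0.05556 m along the meridian.
Longitude error → 5e-07 × 111120 × cos 17.8637° = 5e-07 × 111120 × 0.9518 ≈ 0.0528814 m.
Worst case both components are at the extreme and orthogonal: √(0.05556² + 0.0528814²) ≈ 0.076703 m.

0.0767 meters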